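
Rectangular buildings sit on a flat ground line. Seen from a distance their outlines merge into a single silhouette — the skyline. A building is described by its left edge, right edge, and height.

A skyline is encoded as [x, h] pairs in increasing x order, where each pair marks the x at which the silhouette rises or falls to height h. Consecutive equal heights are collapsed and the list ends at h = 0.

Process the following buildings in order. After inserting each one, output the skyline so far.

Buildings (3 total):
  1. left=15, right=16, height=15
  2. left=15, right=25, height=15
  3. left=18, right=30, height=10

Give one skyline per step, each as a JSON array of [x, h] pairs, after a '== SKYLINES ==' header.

== SKYLINES ==
[[15,15],[16,0]]
[[15,15],[25,0]]
[[15,15],[25,10],[30,0]]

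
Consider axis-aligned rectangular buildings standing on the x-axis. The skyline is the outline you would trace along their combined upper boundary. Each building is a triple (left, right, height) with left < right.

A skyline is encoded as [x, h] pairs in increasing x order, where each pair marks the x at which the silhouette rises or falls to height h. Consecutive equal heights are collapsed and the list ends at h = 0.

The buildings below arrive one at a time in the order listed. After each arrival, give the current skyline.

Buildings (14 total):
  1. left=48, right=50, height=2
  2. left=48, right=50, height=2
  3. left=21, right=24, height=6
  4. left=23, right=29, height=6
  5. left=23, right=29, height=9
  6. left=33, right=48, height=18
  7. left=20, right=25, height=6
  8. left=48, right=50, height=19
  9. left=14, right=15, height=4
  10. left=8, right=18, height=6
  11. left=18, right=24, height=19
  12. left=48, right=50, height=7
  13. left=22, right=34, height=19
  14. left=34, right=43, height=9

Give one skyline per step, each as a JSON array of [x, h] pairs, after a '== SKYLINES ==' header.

== SKYLINES ==
[[48,2],[50,0]]
[[48,2],[50,0]]
[[21,6],[24,0],[48,2],[50,0]]
[[21,6],[29,0],[48,2],[50,0]]
[[21,6],[23,9],[29,0],[48,2],[50,0]]
[[21,6],[23,9],[29,0],[33,18],[48,2],[50,0]]
[[20,6],[23,9],[29,0],[33,18],[48,2],[50,0]]
[[20,6],[23,9],[29,0],[33,18],[48,19],[50,0]]
[[14,4],[15,0],[20,6],[23,9],[29,0],[33,18],[48,19],[50,0]]
[[8,6],[18,0],[20,6],[23,9],[29,0],[33,18],[48,19],[50,0]]
[[8,6],[18,19],[24,9],[29,0],[33,18],[48,19],[50,0]]
[[8,6],[18,19],[24,9],[29,0],[33,18],[48,19],[50,0]]
[[8,6],[18,19],[34,18],[48,19],[50,0]]
[[8,6],[18,19],[34,18],[48,19],[50,0]]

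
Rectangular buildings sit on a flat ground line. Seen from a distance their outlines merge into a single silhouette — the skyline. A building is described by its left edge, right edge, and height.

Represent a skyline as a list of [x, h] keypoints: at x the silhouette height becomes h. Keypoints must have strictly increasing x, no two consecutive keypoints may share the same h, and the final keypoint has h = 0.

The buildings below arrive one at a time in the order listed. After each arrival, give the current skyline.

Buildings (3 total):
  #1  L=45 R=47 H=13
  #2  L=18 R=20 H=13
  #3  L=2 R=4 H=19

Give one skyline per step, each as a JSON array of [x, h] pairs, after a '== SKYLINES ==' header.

== SKYLINES ==
[[45,13],[47,0]]
[[18,13],[20,0],[45,13],[47,0]]
[[2,19],[4,0],[18,13],[20,0],[45,13],[47,0]]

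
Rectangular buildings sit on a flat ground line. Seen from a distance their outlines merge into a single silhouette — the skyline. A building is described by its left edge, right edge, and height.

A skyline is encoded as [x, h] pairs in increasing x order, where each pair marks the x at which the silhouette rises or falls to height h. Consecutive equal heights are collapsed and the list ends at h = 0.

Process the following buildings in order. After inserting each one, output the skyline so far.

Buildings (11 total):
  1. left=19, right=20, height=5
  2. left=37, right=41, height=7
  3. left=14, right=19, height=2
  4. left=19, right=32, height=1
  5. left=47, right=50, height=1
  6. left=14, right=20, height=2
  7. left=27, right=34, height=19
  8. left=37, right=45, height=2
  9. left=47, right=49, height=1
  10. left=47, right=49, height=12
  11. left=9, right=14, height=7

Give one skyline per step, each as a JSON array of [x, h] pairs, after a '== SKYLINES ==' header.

== SKYLINES ==
[[19,5],[20,0]]
[[19,5],[20,0],[37,7],[41,0]]
[[14,2],[19,5],[20,0],[37,7],[41,0]]
[[14,2],[19,5],[20,1],[32,0],[37,7],[41,0]]
[[14,2],[19,5],[20,1],[32,0],[37,7],[41,0],[47,1],[50,0]]
[[14,2],[19,5],[20,1],[32,0],[37,7],[41,0],[47,1],[50,0]]
[[14,2],[19,5],[20,1],[27,19],[34,0],[37,7],[41,0],[47,1],[50,0]]
[[14,2],[19,5],[20,1],[27,19],[34,0],[37,7],[41,2],[45,0],[47,1],[50,0]]
[[14,2],[19,5],[20,1],[27,19],[34,0],[37,7],[41,2],[45,0],[47,1],[50,0]]
[[14,2],[19,5],[20,1],[27,19],[34,0],[37,7],[41,2],[45,0],[47,12],[49,1],[50,0]]
[[9,7],[14,2],[19,5],[20,1],[27,19],[34,0],[37,7],[41,2],[45,0],[47,12],[49,1],[50,0]]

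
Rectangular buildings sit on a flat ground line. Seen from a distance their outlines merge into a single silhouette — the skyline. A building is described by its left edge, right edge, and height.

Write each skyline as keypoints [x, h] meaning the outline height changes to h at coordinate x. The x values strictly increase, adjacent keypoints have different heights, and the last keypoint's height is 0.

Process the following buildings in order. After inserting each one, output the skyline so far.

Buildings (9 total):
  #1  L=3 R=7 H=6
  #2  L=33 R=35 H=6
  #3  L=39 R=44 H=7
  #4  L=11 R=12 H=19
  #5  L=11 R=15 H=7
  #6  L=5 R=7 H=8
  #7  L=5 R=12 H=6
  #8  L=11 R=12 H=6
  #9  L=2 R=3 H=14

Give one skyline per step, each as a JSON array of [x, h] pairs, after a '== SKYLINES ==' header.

== SKYLINES ==
[[3,6],[7,0]]
[[3,6],[7,0],[33,6],[35,0]]
[[3,6],[7,0],[33,6],[35,0],[39,7],[44,0]]
[[3,6],[7,0],[11,19],[12,0],[33,6],[35,0],[39,7],[44,0]]
[[3,6],[7,0],[11,19],[12,7],[15,0],[33,6],[35,0],[39,7],[44,0]]
[[3,6],[5,8],[7,0],[11,19],[12,7],[15,0],[33,6],[35,0],[39,7],[44,0]]
[[3,6],[5,8],[7,6],[11,19],[12,7],[15,0],[33,6],[35,0],[39,7],[44,0]]
[[3,6],[5,8],[7,6],[11,19],[12,7],[15,0],[33,6],[35,0],[39,7],[44,0]]
[[2,14],[3,6],[5,8],[7,6],[11,19],[12,7],[15,0],[33,6],[35,0],[39,7],[44,0]]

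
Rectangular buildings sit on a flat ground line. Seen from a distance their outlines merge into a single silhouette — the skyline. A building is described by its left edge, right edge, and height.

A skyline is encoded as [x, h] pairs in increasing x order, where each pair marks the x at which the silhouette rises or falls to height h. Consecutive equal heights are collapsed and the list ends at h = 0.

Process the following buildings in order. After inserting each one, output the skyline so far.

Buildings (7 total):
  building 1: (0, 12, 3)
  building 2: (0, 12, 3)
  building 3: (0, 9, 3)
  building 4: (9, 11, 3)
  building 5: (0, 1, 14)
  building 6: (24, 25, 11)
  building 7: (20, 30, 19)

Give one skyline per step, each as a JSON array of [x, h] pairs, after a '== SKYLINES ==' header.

== SKYLINES ==
[[0,3],[12,0]]
[[0,3],[12,0]]
[[0,3],[12,0]]
[[0,3],[12,0]]
[[0,14],[1,3],[12,0]]
[[0,14],[1,3],[12,0],[24,11],[25,0]]
[[0,14],[1,3],[12,0],[20,19],[30,0]]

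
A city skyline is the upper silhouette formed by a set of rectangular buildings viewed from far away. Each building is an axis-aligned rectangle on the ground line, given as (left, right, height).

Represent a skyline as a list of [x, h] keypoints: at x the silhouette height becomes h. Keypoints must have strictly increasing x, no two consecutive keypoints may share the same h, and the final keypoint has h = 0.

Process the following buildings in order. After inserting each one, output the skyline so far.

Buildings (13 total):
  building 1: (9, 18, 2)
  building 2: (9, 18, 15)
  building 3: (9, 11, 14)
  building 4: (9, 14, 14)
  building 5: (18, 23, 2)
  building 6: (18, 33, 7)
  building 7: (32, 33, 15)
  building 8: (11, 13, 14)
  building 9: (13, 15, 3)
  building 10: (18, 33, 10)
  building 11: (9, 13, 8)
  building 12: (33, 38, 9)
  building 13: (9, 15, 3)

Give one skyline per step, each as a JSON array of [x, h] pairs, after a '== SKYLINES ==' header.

== SKYLINES ==
[[9,2],[18,0]]
[[9,15],[18,0]]
[[9,15],[18,0]]
[[9,15],[18,0]]
[[9,15],[18,2],[23,0]]
[[9,15],[18,7],[33,0]]
[[9,15],[18,7],[32,15],[33,0]]
[[9,15],[18,7],[32,15],[33,0]]
[[9,15],[18,7],[32,15],[33,0]]
[[9,15],[18,10],[32,15],[33,0]]
[[9,15],[18,10],[32,15],[33,0]]
[[9,15],[18,10],[32,15],[33,9],[38,0]]
[[9,15],[18,10],[32,15],[33,9],[38,0]]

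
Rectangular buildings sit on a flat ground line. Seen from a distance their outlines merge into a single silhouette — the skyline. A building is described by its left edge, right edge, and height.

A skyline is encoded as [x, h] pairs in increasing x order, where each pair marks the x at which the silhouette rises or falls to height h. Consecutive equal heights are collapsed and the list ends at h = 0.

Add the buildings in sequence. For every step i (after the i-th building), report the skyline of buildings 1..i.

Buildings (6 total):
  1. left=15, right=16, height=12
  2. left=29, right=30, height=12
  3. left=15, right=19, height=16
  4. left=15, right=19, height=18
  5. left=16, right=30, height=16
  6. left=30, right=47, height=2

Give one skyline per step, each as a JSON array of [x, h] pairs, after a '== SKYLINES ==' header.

== SKYLINES ==
[[15,12],[16,0]]
[[15,12],[16,0],[29,12],[30,0]]
[[15,16],[19,0],[29,12],[30,0]]
[[15,18],[19,0],[29,12],[30,0]]
[[15,18],[19,16],[30,0]]
[[15,18],[19,16],[30,2],[47,0]]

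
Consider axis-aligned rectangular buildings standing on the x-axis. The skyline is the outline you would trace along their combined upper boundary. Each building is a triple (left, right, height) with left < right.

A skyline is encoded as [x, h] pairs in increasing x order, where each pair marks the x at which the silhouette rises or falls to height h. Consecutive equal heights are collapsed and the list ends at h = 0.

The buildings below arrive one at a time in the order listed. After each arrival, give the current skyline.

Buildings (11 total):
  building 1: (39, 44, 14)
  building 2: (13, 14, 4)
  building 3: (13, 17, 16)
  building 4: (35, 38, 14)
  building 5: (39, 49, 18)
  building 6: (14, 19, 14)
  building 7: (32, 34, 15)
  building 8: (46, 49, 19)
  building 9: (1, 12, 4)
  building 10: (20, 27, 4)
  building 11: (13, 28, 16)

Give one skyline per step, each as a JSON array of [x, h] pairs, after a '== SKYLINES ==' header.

== SKYLINES ==
[[39,14],[44,0]]
[[13,4],[14,0],[39,14],[44,0]]
[[13,16],[17,0],[39,14],[44,0]]
[[13,16],[17,0],[35,14],[38,0],[39,14],[44,0]]
[[13,16],[17,0],[35,14],[38,0],[39,18],[49,0]]
[[13,16],[17,14],[19,0],[35,14],[38,0],[39,18],[49,0]]
[[13,16],[17,14],[19,0],[32,15],[34,0],[35,14],[38,0],[39,18],[49,0]]
[[13,16],[17,14],[19,0],[32,15],[34,0],[35,14],[38,0],[39,18],[46,19],[49,0]]
[[1,4],[12,0],[13,16],[17,14],[19,0],[32,15],[34,0],[35,14],[38,0],[39,18],[46,19],[49,0]]
[[1,4],[12,0],[13,16],[17,14],[19,0],[20,4],[27,0],[32,15],[34,0],[35,14],[38,0],[39,18],[46,19],[49,0]]
[[1,4],[12,0],[13,16],[28,0],[32,15],[34,0],[35,14],[38,0],[39,18],[46,19],[49,0]]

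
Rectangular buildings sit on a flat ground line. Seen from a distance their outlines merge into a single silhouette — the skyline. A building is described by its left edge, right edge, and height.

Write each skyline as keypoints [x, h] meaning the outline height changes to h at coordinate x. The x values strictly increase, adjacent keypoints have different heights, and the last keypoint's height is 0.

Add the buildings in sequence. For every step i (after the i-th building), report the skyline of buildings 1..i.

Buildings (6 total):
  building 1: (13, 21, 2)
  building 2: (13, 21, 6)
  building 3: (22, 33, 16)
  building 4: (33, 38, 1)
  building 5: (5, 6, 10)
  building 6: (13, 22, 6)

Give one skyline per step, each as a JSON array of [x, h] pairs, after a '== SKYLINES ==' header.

== SKYLINES ==
[[13,2],[21,0]]
[[13,6],[21,0]]
[[13,6],[21,0],[22,16],[33,0]]
[[13,6],[21,0],[22,16],[33,1],[38,0]]
[[5,10],[6,0],[13,6],[21,0],[22,16],[33,1],[38,0]]
[[5,10],[6,0],[13,6],[22,16],[33,1],[38,0]]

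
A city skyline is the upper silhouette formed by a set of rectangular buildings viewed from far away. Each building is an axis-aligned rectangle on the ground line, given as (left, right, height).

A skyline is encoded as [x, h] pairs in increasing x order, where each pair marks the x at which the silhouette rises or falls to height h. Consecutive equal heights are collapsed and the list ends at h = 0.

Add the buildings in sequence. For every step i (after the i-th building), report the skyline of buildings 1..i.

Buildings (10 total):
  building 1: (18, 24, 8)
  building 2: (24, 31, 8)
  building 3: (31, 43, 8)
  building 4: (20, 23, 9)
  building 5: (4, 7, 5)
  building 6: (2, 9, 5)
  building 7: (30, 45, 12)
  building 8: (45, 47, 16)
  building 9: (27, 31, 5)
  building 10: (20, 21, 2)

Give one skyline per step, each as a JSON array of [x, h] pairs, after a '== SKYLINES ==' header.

== SKYLINES ==
[[18,8],[24,0]]
[[18,8],[31,0]]
[[18,8],[43,0]]
[[18,8],[20,9],[23,8],[43,0]]
[[4,5],[7,0],[18,8],[20,9],[23,8],[43,0]]
[[2,5],[9,0],[18,8],[20,9],[23,8],[43,0]]
[[2,5],[9,0],[18,8],[20,9],[23,8],[30,12],[45,0]]
[[2,5],[9,0],[18,8],[20,9],[23,8],[30,12],[45,16],[47,0]]
[[2,5],[9,0],[18,8],[20,9],[23,8],[30,12],[45,16],[47,0]]
[[2,5],[9,0],[18,8],[20,9],[23,8],[30,12],[45,16],[47,0]]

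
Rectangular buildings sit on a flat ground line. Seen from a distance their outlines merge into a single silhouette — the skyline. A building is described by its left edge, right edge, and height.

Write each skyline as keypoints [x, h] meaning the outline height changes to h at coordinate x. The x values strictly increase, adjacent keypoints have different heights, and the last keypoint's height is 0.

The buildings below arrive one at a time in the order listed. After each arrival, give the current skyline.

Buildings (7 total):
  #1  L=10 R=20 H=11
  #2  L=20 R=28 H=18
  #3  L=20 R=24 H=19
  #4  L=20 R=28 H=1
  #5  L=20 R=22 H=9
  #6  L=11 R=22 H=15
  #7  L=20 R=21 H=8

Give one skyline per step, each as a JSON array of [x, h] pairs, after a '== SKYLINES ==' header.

== SKYLINES ==
[[10,11],[20,0]]
[[10,11],[20,18],[28,0]]
[[10,11],[20,19],[24,18],[28,0]]
[[10,11],[20,19],[24,18],[28,0]]
[[10,11],[20,19],[24,18],[28,0]]
[[10,11],[11,15],[20,19],[24,18],[28,0]]
[[10,11],[11,15],[20,19],[24,18],[28,0]]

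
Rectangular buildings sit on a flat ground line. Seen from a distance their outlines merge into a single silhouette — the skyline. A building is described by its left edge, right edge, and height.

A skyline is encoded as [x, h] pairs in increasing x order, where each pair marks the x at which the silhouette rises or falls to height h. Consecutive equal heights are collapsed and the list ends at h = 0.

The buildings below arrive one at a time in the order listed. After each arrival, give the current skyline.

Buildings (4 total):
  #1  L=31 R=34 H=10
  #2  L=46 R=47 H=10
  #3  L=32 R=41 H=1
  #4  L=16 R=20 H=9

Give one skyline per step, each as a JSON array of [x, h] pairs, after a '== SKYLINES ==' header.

== SKYLINES ==
[[31,10],[34,0]]
[[31,10],[34,0],[46,10],[47,0]]
[[31,10],[34,1],[41,0],[46,10],[47,0]]
[[16,9],[20,0],[31,10],[34,1],[41,0],[46,10],[47,0]]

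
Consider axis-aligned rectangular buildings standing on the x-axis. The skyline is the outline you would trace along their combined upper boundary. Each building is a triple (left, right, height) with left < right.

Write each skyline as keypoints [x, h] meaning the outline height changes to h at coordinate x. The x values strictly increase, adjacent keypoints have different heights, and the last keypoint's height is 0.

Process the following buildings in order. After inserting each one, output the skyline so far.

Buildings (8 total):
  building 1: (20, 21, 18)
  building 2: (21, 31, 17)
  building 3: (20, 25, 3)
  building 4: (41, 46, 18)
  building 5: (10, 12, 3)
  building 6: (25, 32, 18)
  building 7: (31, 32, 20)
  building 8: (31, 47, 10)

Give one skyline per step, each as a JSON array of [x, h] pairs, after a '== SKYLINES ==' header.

== SKYLINES ==
[[20,18],[21,0]]
[[20,18],[21,17],[31,0]]
[[20,18],[21,17],[31,0]]
[[20,18],[21,17],[31,0],[41,18],[46,0]]
[[10,3],[12,0],[20,18],[21,17],[31,0],[41,18],[46,0]]
[[10,3],[12,0],[20,18],[21,17],[25,18],[32,0],[41,18],[46,0]]
[[10,3],[12,0],[20,18],[21,17],[25,18],[31,20],[32,0],[41,18],[46,0]]
[[10,3],[12,0],[20,18],[21,17],[25,18],[31,20],[32,10],[41,18],[46,10],[47,0]]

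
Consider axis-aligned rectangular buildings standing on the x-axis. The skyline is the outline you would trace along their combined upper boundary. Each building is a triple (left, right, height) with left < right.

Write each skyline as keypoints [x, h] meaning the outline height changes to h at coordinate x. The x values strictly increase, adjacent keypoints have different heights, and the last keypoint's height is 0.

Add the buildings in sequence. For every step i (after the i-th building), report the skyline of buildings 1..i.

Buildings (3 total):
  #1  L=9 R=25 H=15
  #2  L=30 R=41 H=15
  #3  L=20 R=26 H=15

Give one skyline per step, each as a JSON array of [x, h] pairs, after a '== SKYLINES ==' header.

== SKYLINES ==
[[9,15],[25,0]]
[[9,15],[25,0],[30,15],[41,0]]
[[9,15],[26,0],[30,15],[41,0]]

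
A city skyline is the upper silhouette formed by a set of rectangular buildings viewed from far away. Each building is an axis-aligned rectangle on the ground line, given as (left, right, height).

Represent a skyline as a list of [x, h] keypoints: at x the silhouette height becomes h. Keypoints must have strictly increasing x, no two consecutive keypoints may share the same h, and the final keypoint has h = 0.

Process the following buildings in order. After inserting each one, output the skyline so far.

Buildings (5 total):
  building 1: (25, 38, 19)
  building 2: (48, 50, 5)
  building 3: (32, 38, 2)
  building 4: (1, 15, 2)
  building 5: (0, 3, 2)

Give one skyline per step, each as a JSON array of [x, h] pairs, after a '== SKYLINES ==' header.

== SKYLINES ==
[[25,19],[38,0]]
[[25,19],[38,0],[48,5],[50,0]]
[[25,19],[38,0],[48,5],[50,0]]
[[1,2],[15,0],[25,19],[38,0],[48,5],[50,0]]
[[0,2],[15,0],[25,19],[38,0],[48,5],[50,0]]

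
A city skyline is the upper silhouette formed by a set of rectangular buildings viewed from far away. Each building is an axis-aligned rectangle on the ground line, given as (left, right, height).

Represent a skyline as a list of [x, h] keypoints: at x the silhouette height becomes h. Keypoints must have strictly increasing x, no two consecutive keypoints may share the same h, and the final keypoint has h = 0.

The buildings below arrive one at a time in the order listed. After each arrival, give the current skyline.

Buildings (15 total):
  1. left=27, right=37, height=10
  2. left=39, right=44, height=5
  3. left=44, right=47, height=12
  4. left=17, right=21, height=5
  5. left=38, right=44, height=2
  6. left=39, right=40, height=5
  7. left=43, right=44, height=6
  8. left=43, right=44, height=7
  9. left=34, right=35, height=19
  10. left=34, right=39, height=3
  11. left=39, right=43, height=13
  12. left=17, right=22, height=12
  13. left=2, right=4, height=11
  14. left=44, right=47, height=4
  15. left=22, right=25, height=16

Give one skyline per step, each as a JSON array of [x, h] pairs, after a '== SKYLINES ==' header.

== SKYLINES ==
[[27,10],[37,0]]
[[27,10],[37,0],[39,5],[44,0]]
[[27,10],[37,0],[39,5],[44,12],[47,0]]
[[17,5],[21,0],[27,10],[37,0],[39,5],[44,12],[47,0]]
[[17,5],[21,0],[27,10],[37,0],[38,2],[39,5],[44,12],[47,0]]
[[17,5],[21,0],[27,10],[37,0],[38,2],[39,5],[44,12],[47,0]]
[[17,5],[21,0],[27,10],[37,0],[38,2],[39,5],[43,6],[44,12],[47,0]]
[[17,5],[21,0],[27,10],[37,0],[38,2],[39,5],[43,7],[44,12],[47,0]]
[[17,5],[21,0],[27,10],[34,19],[35,10],[37,0],[38,2],[39,5],[43,7],[44,12],[47,0]]
[[17,5],[21,0],[27,10],[34,19],[35,10],[37,3],[39,5],[43,7],[44,12],[47,0]]
[[17,5],[21,0],[27,10],[34,19],[35,10],[37,3],[39,13],[43,7],[44,12],[47,0]]
[[17,12],[22,0],[27,10],[34,19],[35,10],[37,3],[39,13],[43,7],[44,12],[47,0]]
[[2,11],[4,0],[17,12],[22,0],[27,10],[34,19],[35,10],[37,3],[39,13],[43,7],[44,12],[47,0]]
[[2,11],[4,0],[17,12],[22,0],[27,10],[34,19],[35,10],[37,3],[39,13],[43,7],[44,12],[47,0]]
[[2,11],[4,0],[17,12],[22,16],[25,0],[27,10],[34,19],[35,10],[37,3],[39,13],[43,7],[44,12],[47,0]]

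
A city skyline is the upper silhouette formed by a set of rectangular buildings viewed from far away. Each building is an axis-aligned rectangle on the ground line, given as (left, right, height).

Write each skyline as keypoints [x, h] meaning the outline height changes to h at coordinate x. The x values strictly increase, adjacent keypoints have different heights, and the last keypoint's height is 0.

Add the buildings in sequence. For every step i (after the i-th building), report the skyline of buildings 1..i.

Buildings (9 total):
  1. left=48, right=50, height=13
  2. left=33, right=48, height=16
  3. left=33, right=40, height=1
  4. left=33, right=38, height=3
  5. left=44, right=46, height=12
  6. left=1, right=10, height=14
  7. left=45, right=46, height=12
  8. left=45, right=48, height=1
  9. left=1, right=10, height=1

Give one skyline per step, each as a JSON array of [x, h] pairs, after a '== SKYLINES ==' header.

== SKYLINES ==
[[48,13],[50,0]]
[[33,16],[48,13],[50,0]]
[[33,16],[48,13],[50,0]]
[[33,16],[48,13],[50,0]]
[[33,16],[48,13],[50,0]]
[[1,14],[10,0],[33,16],[48,13],[50,0]]
[[1,14],[10,0],[33,16],[48,13],[50,0]]
[[1,14],[10,0],[33,16],[48,13],[50,0]]
[[1,14],[10,0],[33,16],[48,13],[50,0]]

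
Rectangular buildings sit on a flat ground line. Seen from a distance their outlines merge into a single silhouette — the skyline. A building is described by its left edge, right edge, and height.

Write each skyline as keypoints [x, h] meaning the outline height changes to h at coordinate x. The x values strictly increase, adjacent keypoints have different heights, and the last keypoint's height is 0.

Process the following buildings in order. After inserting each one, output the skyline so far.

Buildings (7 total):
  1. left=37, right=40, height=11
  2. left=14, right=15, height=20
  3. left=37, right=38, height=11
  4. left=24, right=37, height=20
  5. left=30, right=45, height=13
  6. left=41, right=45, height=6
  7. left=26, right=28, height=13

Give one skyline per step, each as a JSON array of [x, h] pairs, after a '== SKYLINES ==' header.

== SKYLINES ==
[[37,11],[40,0]]
[[14,20],[15,0],[37,11],[40,0]]
[[14,20],[15,0],[37,11],[40,0]]
[[14,20],[15,0],[24,20],[37,11],[40,0]]
[[14,20],[15,0],[24,20],[37,13],[45,0]]
[[14,20],[15,0],[24,20],[37,13],[45,0]]
[[14,20],[15,0],[24,20],[37,13],[45,0]]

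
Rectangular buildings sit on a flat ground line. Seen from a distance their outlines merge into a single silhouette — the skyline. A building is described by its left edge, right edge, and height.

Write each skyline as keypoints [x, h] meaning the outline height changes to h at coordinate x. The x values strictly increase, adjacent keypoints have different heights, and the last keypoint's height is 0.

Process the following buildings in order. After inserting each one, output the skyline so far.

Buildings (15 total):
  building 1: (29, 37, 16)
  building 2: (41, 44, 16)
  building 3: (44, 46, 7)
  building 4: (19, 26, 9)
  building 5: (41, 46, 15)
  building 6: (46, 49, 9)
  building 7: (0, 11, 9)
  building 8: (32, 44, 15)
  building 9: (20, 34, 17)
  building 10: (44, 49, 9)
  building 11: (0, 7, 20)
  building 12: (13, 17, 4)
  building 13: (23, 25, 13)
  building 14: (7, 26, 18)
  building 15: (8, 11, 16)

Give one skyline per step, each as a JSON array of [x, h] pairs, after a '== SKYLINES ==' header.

== SKYLINES ==
[[29,16],[37,0]]
[[29,16],[37,0],[41,16],[44,0]]
[[29,16],[37,0],[41,16],[44,7],[46,0]]
[[19,9],[26,0],[29,16],[37,0],[41,16],[44,7],[46,0]]
[[19,9],[26,0],[29,16],[37,0],[41,16],[44,15],[46,0]]
[[19,9],[26,0],[29,16],[37,0],[41,16],[44,15],[46,9],[49,0]]
[[0,9],[11,0],[19,9],[26,0],[29,16],[37,0],[41,16],[44,15],[46,9],[49,0]]
[[0,9],[11,0],[19,9],[26,0],[29,16],[37,15],[41,16],[44,15],[46,9],[49,0]]
[[0,9],[11,0],[19,9],[20,17],[34,16],[37,15],[41,16],[44,15],[46,9],[49,0]]
[[0,9],[11,0],[19,9],[20,17],[34,16],[37,15],[41,16],[44,15],[46,9],[49,0]]
[[0,20],[7,9],[11,0],[19,9],[20,17],[34,16],[37,15],[41,16],[44,15],[46,9],[49,0]]
[[0,20],[7,9],[11,0],[13,4],[17,0],[19,9],[20,17],[34,16],[37,15],[41,16],[44,15],[46,9],[49,0]]
[[0,20],[7,9],[11,0],[13,4],[17,0],[19,9],[20,17],[34,16],[37,15],[41,16],[44,15],[46,9],[49,0]]
[[0,20],[7,18],[26,17],[34,16],[37,15],[41,16],[44,15],[46,9],[49,0]]
[[0,20],[7,18],[26,17],[34,16],[37,15],[41,16],[44,15],[46,9],[49,0]]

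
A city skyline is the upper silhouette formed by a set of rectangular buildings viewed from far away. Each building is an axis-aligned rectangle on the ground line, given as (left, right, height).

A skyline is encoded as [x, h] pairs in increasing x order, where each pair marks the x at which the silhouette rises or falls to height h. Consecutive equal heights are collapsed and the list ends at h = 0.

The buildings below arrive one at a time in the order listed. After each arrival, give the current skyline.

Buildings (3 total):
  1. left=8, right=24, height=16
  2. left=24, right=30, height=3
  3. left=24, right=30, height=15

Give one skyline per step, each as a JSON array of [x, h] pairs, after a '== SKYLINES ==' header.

== SKYLINES ==
[[8,16],[24,0]]
[[8,16],[24,3],[30,0]]
[[8,16],[24,15],[30,0]]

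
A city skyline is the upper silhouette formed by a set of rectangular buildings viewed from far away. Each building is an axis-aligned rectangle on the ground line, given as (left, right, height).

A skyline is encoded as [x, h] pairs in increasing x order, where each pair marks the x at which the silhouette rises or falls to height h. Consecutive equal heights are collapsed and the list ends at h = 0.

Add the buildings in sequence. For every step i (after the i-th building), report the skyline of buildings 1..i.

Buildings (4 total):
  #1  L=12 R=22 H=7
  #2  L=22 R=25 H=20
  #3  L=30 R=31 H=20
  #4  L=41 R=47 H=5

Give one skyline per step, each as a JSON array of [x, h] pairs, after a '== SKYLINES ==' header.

== SKYLINES ==
[[12,7],[22,0]]
[[12,7],[22,20],[25,0]]
[[12,7],[22,20],[25,0],[30,20],[31,0]]
[[12,7],[22,20],[25,0],[30,20],[31,0],[41,5],[47,0]]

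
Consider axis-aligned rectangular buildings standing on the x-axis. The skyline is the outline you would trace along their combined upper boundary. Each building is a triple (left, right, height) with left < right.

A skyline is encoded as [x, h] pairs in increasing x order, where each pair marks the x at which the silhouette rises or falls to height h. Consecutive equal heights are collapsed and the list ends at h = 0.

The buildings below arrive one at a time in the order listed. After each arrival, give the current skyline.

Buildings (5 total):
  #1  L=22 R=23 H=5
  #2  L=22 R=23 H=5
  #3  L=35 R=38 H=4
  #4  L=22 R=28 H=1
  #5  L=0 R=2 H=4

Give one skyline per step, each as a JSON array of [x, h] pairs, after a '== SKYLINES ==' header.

== SKYLINES ==
[[22,5],[23,0]]
[[22,5],[23,0]]
[[22,5],[23,0],[35,4],[38,0]]
[[22,5],[23,1],[28,0],[35,4],[38,0]]
[[0,4],[2,0],[22,5],[23,1],[28,0],[35,4],[38,0]]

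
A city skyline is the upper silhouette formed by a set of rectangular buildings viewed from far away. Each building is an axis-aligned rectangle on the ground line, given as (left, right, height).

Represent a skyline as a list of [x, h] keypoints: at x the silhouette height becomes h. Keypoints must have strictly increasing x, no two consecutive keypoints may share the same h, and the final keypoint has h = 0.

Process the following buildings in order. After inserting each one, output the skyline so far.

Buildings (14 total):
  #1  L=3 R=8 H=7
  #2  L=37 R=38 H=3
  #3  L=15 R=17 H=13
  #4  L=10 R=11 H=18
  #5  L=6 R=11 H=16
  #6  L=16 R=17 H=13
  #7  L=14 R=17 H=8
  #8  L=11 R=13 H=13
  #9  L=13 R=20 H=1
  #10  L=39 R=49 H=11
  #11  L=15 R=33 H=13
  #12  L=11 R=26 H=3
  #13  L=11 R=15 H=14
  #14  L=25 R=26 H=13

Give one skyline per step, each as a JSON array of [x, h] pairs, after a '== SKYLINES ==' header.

== SKYLINES ==
[[3,7],[8,0]]
[[3,7],[8,0],[37,3],[38,0]]
[[3,7],[8,0],[15,13],[17,0],[37,3],[38,0]]
[[3,7],[8,0],[10,18],[11,0],[15,13],[17,0],[37,3],[38,0]]
[[3,7],[6,16],[10,18],[11,0],[15,13],[17,0],[37,3],[38,0]]
[[3,7],[6,16],[10,18],[11,0],[15,13],[17,0],[37,3],[38,0]]
[[3,7],[6,16],[10,18],[11,0],[14,8],[15,13],[17,0],[37,3],[38,0]]
[[3,7],[6,16],[10,18],[11,13],[13,0],[14,8],[15,13],[17,0],[37,3],[38,0]]
[[3,7],[6,16],[10,18],[11,13],[13,1],[14,8],[15,13],[17,1],[20,0],[37,3],[38,0]]
[[3,7],[6,16],[10,18],[11,13],[13,1],[14,8],[15,13],[17,1],[20,0],[37,3],[38,0],[39,11],[49,0]]
[[3,7],[6,16],[10,18],[11,13],[13,1],[14,8],[15,13],[33,0],[37,3],[38,0],[39,11],[49,0]]
[[3,7],[6,16],[10,18],[11,13],[13,3],[14,8],[15,13],[33,0],[37,3],[38,0],[39,11],[49,0]]
[[3,7],[6,16],[10,18],[11,14],[15,13],[33,0],[37,3],[38,0],[39,11],[49,0]]
[[3,7],[6,16],[10,18],[11,14],[15,13],[33,0],[37,3],[38,0],[39,11],[49,0]]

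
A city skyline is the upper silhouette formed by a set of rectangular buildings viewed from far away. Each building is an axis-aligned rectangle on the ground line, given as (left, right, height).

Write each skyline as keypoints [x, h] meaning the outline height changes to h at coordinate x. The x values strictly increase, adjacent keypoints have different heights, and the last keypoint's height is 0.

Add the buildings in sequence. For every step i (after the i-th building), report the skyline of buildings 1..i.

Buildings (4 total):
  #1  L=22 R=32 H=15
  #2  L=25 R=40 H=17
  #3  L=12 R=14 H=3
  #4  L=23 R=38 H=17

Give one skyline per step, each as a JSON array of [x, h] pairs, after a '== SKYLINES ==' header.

== SKYLINES ==
[[22,15],[32,0]]
[[22,15],[25,17],[40,0]]
[[12,3],[14,0],[22,15],[25,17],[40,0]]
[[12,3],[14,0],[22,15],[23,17],[40,0]]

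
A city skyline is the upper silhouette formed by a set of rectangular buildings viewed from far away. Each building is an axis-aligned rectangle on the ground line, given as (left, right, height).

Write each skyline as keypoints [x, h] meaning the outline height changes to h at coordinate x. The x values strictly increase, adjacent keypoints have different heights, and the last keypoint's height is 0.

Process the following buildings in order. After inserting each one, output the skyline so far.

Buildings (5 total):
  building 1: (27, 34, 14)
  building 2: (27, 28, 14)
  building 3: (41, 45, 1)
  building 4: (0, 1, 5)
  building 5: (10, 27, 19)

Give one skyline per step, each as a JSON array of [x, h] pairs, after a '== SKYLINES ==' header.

== SKYLINES ==
[[27,14],[34,0]]
[[27,14],[34,0]]
[[27,14],[34,0],[41,1],[45,0]]
[[0,5],[1,0],[27,14],[34,0],[41,1],[45,0]]
[[0,5],[1,0],[10,19],[27,14],[34,0],[41,1],[45,0]]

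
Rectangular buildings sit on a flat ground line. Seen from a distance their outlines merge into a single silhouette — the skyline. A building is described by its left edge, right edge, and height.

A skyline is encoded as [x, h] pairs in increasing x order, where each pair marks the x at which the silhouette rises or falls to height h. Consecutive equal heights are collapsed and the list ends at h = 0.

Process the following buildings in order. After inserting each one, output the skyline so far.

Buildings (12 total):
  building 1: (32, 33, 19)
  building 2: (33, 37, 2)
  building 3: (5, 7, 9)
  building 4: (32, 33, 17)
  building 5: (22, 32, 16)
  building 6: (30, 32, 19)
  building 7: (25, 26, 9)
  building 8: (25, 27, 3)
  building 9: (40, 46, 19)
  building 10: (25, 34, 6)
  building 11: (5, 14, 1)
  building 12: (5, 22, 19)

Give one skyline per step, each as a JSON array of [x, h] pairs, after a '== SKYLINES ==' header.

== SKYLINES ==
[[32,19],[33,0]]
[[32,19],[33,2],[37,0]]
[[5,9],[7,0],[32,19],[33,2],[37,0]]
[[5,9],[7,0],[32,19],[33,2],[37,0]]
[[5,9],[7,0],[22,16],[32,19],[33,2],[37,0]]
[[5,9],[7,0],[22,16],[30,19],[33,2],[37,0]]
[[5,9],[7,0],[22,16],[30,19],[33,2],[37,0]]
[[5,9],[7,0],[22,16],[30,19],[33,2],[37,0]]
[[5,9],[7,0],[22,16],[30,19],[33,2],[37,0],[40,19],[46,0]]
[[5,9],[7,0],[22,16],[30,19],[33,6],[34,2],[37,0],[40,19],[46,0]]
[[5,9],[7,1],[14,0],[22,16],[30,19],[33,6],[34,2],[37,0],[40,19],[46,0]]
[[5,19],[22,16],[30,19],[33,6],[34,2],[37,0],[40,19],[46,0]]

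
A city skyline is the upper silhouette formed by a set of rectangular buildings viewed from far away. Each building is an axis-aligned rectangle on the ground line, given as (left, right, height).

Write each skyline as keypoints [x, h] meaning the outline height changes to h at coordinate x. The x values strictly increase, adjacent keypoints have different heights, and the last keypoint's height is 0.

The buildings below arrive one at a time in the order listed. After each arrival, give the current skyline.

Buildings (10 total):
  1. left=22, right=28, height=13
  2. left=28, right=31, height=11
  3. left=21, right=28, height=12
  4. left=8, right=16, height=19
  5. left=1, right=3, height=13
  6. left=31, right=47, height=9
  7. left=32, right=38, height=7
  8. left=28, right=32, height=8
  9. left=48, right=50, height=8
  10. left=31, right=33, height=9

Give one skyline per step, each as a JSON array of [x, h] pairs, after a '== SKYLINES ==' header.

== SKYLINES ==
[[22,13],[28,0]]
[[22,13],[28,11],[31,0]]
[[21,12],[22,13],[28,11],[31,0]]
[[8,19],[16,0],[21,12],[22,13],[28,11],[31,0]]
[[1,13],[3,0],[8,19],[16,0],[21,12],[22,13],[28,11],[31,0]]
[[1,13],[3,0],[8,19],[16,0],[21,12],[22,13],[28,11],[31,9],[47,0]]
[[1,13],[3,0],[8,19],[16,0],[21,12],[22,13],[28,11],[31,9],[47,0]]
[[1,13],[3,0],[8,19],[16,0],[21,12],[22,13],[28,11],[31,9],[47,0]]
[[1,13],[3,0],[8,19],[16,0],[21,12],[22,13],[28,11],[31,9],[47,0],[48,8],[50,0]]
[[1,13],[3,0],[8,19],[16,0],[21,12],[22,13],[28,11],[31,9],[47,0],[48,8],[50,0]]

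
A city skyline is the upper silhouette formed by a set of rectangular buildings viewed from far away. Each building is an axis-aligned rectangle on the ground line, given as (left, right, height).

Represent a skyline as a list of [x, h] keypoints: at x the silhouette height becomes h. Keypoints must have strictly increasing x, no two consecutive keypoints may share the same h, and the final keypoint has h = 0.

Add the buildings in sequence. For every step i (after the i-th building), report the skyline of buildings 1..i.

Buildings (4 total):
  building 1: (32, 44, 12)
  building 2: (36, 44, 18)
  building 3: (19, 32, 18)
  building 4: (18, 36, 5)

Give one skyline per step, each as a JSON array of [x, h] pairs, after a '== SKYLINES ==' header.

== SKYLINES ==
[[32,12],[44,0]]
[[32,12],[36,18],[44,0]]
[[19,18],[32,12],[36,18],[44,0]]
[[18,5],[19,18],[32,12],[36,18],[44,0]]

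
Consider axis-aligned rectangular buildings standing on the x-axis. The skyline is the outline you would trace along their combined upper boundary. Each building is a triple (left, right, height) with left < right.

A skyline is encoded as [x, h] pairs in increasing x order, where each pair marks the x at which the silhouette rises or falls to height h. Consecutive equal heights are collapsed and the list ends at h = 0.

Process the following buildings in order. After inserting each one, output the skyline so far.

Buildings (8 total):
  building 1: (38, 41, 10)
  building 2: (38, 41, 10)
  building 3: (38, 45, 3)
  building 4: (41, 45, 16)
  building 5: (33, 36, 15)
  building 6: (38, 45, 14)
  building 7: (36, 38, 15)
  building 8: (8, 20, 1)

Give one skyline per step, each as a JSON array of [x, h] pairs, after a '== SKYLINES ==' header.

== SKYLINES ==
[[38,10],[41,0]]
[[38,10],[41,0]]
[[38,10],[41,3],[45,0]]
[[38,10],[41,16],[45,0]]
[[33,15],[36,0],[38,10],[41,16],[45,0]]
[[33,15],[36,0],[38,14],[41,16],[45,0]]
[[33,15],[38,14],[41,16],[45,0]]
[[8,1],[20,0],[33,15],[38,14],[41,16],[45,0]]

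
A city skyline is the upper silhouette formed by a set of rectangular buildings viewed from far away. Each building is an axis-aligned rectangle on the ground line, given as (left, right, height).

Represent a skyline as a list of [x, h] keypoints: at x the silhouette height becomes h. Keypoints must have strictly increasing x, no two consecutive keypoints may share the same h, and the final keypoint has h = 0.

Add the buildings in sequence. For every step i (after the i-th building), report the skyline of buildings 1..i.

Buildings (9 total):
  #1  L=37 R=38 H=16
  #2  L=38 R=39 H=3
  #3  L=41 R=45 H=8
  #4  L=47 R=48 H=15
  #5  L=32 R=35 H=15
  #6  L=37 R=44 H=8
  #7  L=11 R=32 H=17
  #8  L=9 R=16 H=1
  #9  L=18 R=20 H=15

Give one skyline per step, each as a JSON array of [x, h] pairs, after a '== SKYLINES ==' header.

== SKYLINES ==
[[37,16],[38,0]]
[[37,16],[38,3],[39,0]]
[[37,16],[38,3],[39,0],[41,8],[45,0]]
[[37,16],[38,3],[39,0],[41,8],[45,0],[47,15],[48,0]]
[[32,15],[35,0],[37,16],[38,3],[39,0],[41,8],[45,0],[47,15],[48,0]]
[[32,15],[35,0],[37,16],[38,8],[45,0],[47,15],[48,0]]
[[11,17],[32,15],[35,0],[37,16],[38,8],[45,0],[47,15],[48,0]]
[[9,1],[11,17],[32,15],[35,0],[37,16],[38,8],[45,0],[47,15],[48,0]]
[[9,1],[11,17],[32,15],[35,0],[37,16],[38,8],[45,0],[47,15],[48,0]]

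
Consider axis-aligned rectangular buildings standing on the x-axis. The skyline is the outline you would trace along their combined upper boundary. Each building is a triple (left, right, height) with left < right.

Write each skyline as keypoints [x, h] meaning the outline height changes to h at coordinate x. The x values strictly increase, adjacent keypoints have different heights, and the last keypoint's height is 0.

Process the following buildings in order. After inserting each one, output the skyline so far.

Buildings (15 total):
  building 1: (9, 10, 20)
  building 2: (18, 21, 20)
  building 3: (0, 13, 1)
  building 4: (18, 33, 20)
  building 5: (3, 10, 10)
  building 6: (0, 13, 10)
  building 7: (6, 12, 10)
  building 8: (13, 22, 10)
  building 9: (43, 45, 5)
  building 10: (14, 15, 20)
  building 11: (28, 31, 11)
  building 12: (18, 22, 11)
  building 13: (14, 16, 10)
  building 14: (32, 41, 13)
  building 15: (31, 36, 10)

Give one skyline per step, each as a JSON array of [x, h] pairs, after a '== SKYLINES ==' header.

== SKYLINES ==
[[9,20],[10,0]]
[[9,20],[10,0],[18,20],[21,0]]
[[0,1],[9,20],[10,1],[13,0],[18,20],[21,0]]
[[0,1],[9,20],[10,1],[13,0],[18,20],[33,0]]
[[0,1],[3,10],[9,20],[10,1],[13,0],[18,20],[33,0]]
[[0,10],[9,20],[10,10],[13,0],[18,20],[33,0]]
[[0,10],[9,20],[10,10],[13,0],[18,20],[33,0]]
[[0,10],[9,20],[10,10],[18,20],[33,0]]
[[0,10],[9,20],[10,10],[18,20],[33,0],[43,5],[45,0]]
[[0,10],[9,20],[10,10],[14,20],[15,10],[18,20],[33,0],[43,5],[45,0]]
[[0,10],[9,20],[10,10],[14,20],[15,10],[18,20],[33,0],[43,5],[45,0]]
[[0,10],[9,20],[10,10],[14,20],[15,10],[18,20],[33,0],[43,5],[45,0]]
[[0,10],[9,20],[10,10],[14,20],[15,10],[18,20],[33,0],[43,5],[45,0]]
[[0,10],[9,20],[10,10],[14,20],[15,10],[18,20],[33,13],[41,0],[43,5],[45,0]]
[[0,10],[9,20],[10,10],[14,20],[15,10],[18,20],[33,13],[41,0],[43,5],[45,0]]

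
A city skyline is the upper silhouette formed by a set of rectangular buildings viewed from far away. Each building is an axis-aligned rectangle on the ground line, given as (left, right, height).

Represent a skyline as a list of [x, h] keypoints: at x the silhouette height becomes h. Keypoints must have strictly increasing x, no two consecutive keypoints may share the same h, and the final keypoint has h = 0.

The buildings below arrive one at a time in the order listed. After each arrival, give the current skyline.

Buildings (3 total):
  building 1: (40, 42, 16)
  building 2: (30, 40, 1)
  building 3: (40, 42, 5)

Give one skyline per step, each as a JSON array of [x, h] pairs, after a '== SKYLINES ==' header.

== SKYLINES ==
[[40,16],[42,0]]
[[30,1],[40,16],[42,0]]
[[30,1],[40,16],[42,0]]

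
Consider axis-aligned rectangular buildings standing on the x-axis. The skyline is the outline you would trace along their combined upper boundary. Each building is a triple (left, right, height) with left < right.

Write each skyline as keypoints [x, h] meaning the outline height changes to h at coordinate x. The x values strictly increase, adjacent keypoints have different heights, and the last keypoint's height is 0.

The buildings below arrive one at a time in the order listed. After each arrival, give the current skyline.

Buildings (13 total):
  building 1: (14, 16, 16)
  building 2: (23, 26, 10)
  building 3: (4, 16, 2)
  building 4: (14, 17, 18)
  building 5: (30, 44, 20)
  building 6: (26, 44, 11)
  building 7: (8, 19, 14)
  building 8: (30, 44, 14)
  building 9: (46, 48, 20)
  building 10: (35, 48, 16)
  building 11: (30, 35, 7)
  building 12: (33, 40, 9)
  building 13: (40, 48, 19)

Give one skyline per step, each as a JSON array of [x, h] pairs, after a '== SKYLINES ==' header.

== SKYLINES ==
[[14,16],[16,0]]
[[14,16],[16,0],[23,10],[26,0]]
[[4,2],[14,16],[16,0],[23,10],[26,0]]
[[4,2],[14,18],[17,0],[23,10],[26,0]]
[[4,2],[14,18],[17,0],[23,10],[26,0],[30,20],[44,0]]
[[4,2],[14,18],[17,0],[23,10],[26,11],[30,20],[44,0]]
[[4,2],[8,14],[14,18],[17,14],[19,0],[23,10],[26,11],[30,20],[44,0]]
[[4,2],[8,14],[14,18],[17,14],[19,0],[23,10],[26,11],[30,20],[44,0]]
[[4,2],[8,14],[14,18],[17,14],[19,0],[23,10],[26,11],[30,20],[44,0],[46,20],[48,0]]
[[4,2],[8,14],[14,18],[17,14],[19,0],[23,10],[26,11],[30,20],[44,16],[46,20],[48,0]]
[[4,2],[8,14],[14,18],[17,14],[19,0],[23,10],[26,11],[30,20],[44,16],[46,20],[48,0]]
[[4,2],[8,14],[14,18],[17,14],[19,0],[23,10],[26,11],[30,20],[44,16],[46,20],[48,0]]
[[4,2],[8,14],[14,18],[17,14],[19,0],[23,10],[26,11],[30,20],[44,19],[46,20],[48,0]]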